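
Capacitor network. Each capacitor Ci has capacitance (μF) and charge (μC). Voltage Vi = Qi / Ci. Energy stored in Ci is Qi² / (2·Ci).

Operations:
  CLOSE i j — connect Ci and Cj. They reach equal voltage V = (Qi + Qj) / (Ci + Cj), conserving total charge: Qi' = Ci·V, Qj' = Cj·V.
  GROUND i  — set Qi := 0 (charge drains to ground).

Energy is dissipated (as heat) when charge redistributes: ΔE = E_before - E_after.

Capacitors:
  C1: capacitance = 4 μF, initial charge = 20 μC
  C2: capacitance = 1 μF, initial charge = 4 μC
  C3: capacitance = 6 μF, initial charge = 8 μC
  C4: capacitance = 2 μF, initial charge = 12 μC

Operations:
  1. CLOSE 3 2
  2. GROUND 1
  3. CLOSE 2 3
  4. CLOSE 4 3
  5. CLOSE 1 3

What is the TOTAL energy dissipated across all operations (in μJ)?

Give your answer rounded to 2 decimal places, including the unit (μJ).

Initial: C1(4μF, Q=20μC, V=5.00V), C2(1μF, Q=4μC, V=4.00V), C3(6μF, Q=8μC, V=1.33V), C4(2μF, Q=12μC, V=6.00V)
Op 1: CLOSE 3-2: Q_total=12.00, C_total=7.00, V=1.71; Q3=10.29, Q2=1.71; dissipated=3.048
Op 2: GROUND 1: Q1=0; energy lost=50.000
Op 3: CLOSE 2-3: Q_total=12.00, C_total=7.00, V=1.71; Q2=1.71, Q3=10.29; dissipated=0.000
Op 4: CLOSE 4-3: Q_total=22.29, C_total=8.00, V=2.79; Q4=5.57, Q3=16.71; dissipated=13.776
Op 5: CLOSE 1-3: Q_total=16.71, C_total=10.00, V=1.67; Q1=6.69, Q3=10.03; dissipated=9.312
Total dissipated: 76.135 μJ

Answer: 76.14 μJ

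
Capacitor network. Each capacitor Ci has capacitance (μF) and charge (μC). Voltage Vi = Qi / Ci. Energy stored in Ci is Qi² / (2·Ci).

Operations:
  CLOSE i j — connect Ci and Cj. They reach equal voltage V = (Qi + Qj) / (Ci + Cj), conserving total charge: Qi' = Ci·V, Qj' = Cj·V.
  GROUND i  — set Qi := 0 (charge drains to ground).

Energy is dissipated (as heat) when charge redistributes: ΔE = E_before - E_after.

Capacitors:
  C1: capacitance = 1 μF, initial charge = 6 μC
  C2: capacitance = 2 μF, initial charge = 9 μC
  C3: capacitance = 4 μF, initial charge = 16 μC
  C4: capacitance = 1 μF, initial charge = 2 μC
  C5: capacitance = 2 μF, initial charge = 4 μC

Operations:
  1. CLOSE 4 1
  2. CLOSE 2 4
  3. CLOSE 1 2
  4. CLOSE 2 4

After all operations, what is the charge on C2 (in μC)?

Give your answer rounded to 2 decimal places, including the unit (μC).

Answer: 8.52 μC

Derivation:
Initial: C1(1μF, Q=6μC, V=6.00V), C2(2μF, Q=9μC, V=4.50V), C3(4μF, Q=16μC, V=4.00V), C4(1μF, Q=2μC, V=2.00V), C5(2μF, Q=4μC, V=2.00V)
Op 1: CLOSE 4-1: Q_total=8.00, C_total=2.00, V=4.00; Q4=4.00, Q1=4.00; dissipated=4.000
Op 2: CLOSE 2-4: Q_total=13.00, C_total=3.00, V=4.33; Q2=8.67, Q4=4.33; dissipated=0.083
Op 3: CLOSE 1-2: Q_total=12.67, C_total=3.00, V=4.22; Q1=4.22, Q2=8.44; dissipated=0.037
Op 4: CLOSE 2-4: Q_total=12.78, C_total=3.00, V=4.26; Q2=8.52, Q4=4.26; dissipated=0.004
Final charges: Q1=4.22, Q2=8.52, Q3=16.00, Q4=4.26, Q5=4.00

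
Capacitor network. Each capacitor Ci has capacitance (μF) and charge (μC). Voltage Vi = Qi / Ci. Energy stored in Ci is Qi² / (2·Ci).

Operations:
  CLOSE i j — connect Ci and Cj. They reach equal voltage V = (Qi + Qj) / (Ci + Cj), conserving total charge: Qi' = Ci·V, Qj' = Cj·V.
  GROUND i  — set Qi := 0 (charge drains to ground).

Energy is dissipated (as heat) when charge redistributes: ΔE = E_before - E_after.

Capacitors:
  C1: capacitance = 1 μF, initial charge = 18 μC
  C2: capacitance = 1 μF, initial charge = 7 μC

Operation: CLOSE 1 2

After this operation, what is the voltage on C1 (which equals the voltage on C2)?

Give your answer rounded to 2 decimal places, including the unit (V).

Initial: C1(1μF, Q=18μC, V=18.00V), C2(1μF, Q=7μC, V=7.00V)
Op 1: CLOSE 1-2: Q_total=25.00, C_total=2.00, V=12.50; Q1=12.50, Q2=12.50; dissipated=30.250

Answer: 12.50 V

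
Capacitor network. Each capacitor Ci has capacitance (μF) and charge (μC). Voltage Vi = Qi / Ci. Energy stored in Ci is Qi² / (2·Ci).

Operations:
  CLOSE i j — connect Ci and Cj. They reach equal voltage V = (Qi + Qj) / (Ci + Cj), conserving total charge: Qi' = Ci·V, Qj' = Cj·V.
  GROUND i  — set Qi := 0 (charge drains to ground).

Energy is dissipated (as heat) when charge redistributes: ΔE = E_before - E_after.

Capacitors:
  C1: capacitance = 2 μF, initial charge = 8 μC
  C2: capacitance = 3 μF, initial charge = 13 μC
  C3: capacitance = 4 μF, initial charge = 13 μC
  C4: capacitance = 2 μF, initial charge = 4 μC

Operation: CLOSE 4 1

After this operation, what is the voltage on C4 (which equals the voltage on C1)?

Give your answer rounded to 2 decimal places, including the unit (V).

Answer: 3.00 V

Derivation:
Initial: C1(2μF, Q=8μC, V=4.00V), C2(3μF, Q=13μC, V=4.33V), C3(4μF, Q=13μC, V=3.25V), C4(2μF, Q=4μC, V=2.00V)
Op 1: CLOSE 4-1: Q_total=12.00, C_total=4.00, V=3.00; Q4=6.00, Q1=6.00; dissipated=2.000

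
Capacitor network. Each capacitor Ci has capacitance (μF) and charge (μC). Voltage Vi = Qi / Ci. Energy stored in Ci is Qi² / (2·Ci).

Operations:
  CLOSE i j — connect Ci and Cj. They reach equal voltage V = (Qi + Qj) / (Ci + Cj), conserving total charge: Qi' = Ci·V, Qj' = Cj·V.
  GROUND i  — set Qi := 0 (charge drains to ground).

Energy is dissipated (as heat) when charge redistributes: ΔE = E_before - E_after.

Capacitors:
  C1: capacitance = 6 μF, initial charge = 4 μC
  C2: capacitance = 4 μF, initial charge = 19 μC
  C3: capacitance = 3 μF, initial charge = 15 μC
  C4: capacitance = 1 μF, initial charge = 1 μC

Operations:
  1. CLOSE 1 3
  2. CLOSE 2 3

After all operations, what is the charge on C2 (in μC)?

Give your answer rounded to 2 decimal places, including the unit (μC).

Answer: 14.48 μC

Derivation:
Initial: C1(6μF, Q=4μC, V=0.67V), C2(4μF, Q=19μC, V=4.75V), C3(3μF, Q=15μC, V=5.00V), C4(1μF, Q=1μC, V=1.00V)
Op 1: CLOSE 1-3: Q_total=19.00, C_total=9.00, V=2.11; Q1=12.67, Q3=6.33; dissipated=18.778
Op 2: CLOSE 2-3: Q_total=25.33, C_total=7.00, V=3.62; Q2=14.48, Q3=10.86; dissipated=5.969
Final charges: Q1=12.67, Q2=14.48, Q3=10.86, Q4=1.00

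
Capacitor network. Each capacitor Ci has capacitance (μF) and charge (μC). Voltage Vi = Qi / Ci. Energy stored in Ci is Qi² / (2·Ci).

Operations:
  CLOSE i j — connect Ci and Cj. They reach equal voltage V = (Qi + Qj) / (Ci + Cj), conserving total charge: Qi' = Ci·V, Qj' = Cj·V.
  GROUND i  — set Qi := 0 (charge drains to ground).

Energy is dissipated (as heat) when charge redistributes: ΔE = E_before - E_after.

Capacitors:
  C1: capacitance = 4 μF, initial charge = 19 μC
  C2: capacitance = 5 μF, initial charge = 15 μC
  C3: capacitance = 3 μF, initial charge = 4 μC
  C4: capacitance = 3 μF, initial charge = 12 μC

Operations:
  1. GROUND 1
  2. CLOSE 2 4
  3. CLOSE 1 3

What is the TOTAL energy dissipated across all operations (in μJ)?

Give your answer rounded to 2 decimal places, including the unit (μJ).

Initial: C1(4μF, Q=19μC, V=4.75V), C2(5μF, Q=15μC, V=3.00V), C3(3μF, Q=4μC, V=1.33V), C4(3μF, Q=12μC, V=4.00V)
Op 1: GROUND 1: Q1=0; energy lost=45.125
Op 2: CLOSE 2-4: Q_total=27.00, C_total=8.00, V=3.38; Q2=16.88, Q4=10.12; dissipated=0.938
Op 3: CLOSE 1-3: Q_total=4.00, C_total=7.00, V=0.57; Q1=2.29, Q3=1.71; dissipated=1.524
Total dissipated: 47.586 μJ

Answer: 47.59 μJ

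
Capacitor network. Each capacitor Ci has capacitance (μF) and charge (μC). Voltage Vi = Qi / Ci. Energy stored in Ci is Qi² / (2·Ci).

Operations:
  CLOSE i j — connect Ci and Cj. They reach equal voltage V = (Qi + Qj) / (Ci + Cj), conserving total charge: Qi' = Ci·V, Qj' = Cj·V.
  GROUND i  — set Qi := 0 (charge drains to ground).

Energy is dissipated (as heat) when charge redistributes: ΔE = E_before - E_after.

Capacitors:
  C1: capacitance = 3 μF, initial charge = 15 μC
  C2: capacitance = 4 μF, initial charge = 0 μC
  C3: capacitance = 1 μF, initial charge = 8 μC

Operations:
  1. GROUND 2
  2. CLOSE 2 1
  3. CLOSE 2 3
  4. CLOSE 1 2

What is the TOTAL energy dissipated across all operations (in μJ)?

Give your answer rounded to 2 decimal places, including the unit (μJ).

Initial: C1(3μF, Q=15μC, V=5.00V), C2(4μF, Q=0μC, V=0.00V), C3(1μF, Q=8μC, V=8.00V)
Op 1: GROUND 2: Q2=0; energy lost=0.000
Op 2: CLOSE 2-1: Q_total=15.00, C_total=7.00, V=2.14; Q2=8.57, Q1=6.43; dissipated=21.429
Op 3: CLOSE 2-3: Q_total=16.57, C_total=5.00, V=3.31; Q2=13.26, Q3=3.31; dissipated=13.722
Op 4: CLOSE 1-2: Q_total=19.69, C_total=7.00, V=2.81; Q1=8.44, Q2=11.25; dissipated=1.176
Total dissipated: 36.327 μJ

Answer: 36.33 μJ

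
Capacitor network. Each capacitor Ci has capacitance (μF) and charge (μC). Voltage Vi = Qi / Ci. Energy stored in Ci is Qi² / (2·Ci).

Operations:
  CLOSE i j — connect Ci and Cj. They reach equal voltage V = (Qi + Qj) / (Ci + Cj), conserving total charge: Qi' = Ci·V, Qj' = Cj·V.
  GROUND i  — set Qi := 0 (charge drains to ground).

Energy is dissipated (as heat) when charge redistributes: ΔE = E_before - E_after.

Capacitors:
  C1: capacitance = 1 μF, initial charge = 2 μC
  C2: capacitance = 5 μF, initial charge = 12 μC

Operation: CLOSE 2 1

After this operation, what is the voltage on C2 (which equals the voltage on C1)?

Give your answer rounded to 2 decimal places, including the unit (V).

Initial: C1(1μF, Q=2μC, V=2.00V), C2(5μF, Q=12μC, V=2.40V)
Op 1: CLOSE 2-1: Q_total=14.00, C_total=6.00, V=2.33; Q2=11.67, Q1=2.33; dissipated=0.067

Answer: 2.33 V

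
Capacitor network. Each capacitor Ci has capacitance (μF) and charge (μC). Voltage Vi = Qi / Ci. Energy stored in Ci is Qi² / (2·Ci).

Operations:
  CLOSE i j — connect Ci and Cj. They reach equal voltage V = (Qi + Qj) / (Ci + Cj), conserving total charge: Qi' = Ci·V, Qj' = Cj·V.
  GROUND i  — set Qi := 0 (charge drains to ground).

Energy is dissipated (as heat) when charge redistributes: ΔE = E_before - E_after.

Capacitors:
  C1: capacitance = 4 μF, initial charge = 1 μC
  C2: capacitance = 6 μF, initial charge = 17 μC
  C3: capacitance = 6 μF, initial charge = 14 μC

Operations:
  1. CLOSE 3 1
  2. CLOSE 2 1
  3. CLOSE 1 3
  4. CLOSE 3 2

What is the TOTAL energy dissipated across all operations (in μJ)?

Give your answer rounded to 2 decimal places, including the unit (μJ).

Answer: 8.46 μJ

Derivation:
Initial: C1(4μF, Q=1μC, V=0.25V), C2(6μF, Q=17μC, V=2.83V), C3(6μF, Q=14μC, V=2.33V)
Op 1: CLOSE 3-1: Q_total=15.00, C_total=10.00, V=1.50; Q3=9.00, Q1=6.00; dissipated=5.208
Op 2: CLOSE 2-1: Q_total=23.00, C_total=10.00, V=2.30; Q2=13.80, Q1=9.20; dissipated=2.133
Op 3: CLOSE 1-3: Q_total=18.20, C_total=10.00, V=1.82; Q1=7.28, Q3=10.92; dissipated=0.768
Op 4: CLOSE 3-2: Q_total=24.72, C_total=12.00, V=2.06; Q3=12.36, Q2=12.36; dissipated=0.346
Total dissipated: 8.455 μJ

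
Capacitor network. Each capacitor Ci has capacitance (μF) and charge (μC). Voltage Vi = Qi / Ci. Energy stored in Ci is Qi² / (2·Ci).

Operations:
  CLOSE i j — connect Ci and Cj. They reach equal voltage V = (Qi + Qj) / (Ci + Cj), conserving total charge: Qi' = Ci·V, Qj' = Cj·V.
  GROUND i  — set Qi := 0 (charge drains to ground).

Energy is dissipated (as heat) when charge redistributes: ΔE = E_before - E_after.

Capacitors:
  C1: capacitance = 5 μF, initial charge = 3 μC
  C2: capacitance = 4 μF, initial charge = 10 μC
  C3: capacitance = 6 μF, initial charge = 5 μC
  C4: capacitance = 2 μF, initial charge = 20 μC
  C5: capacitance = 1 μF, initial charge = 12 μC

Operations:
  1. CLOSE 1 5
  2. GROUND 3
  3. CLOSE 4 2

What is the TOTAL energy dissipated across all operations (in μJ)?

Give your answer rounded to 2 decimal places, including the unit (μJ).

Initial: C1(5μF, Q=3μC, V=0.60V), C2(4μF, Q=10μC, V=2.50V), C3(6μF, Q=5μC, V=0.83V), C4(2μF, Q=20μC, V=10.00V), C5(1μF, Q=12μC, V=12.00V)
Op 1: CLOSE 1-5: Q_total=15.00, C_total=6.00, V=2.50; Q1=12.50, Q5=2.50; dissipated=54.150
Op 2: GROUND 3: Q3=0; energy lost=2.083
Op 3: CLOSE 4-2: Q_total=30.00, C_total=6.00, V=5.00; Q4=10.00, Q2=20.00; dissipated=37.500
Total dissipated: 93.733 μJ

Answer: 93.73 μJ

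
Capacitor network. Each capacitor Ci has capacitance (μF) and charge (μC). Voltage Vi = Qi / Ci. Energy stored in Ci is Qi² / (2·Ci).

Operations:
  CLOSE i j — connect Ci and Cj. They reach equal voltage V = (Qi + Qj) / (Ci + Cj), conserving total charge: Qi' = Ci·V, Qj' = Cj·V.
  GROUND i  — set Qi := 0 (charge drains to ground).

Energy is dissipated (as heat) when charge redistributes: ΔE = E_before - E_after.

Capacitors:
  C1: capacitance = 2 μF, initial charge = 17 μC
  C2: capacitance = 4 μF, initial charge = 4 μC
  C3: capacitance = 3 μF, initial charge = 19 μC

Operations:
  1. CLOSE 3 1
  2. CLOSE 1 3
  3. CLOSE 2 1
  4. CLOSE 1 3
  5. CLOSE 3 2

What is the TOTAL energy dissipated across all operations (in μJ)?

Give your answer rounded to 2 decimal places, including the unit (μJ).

Initial: C1(2μF, Q=17μC, V=8.50V), C2(4μF, Q=4μC, V=1.00V), C3(3μF, Q=19μC, V=6.33V)
Op 1: CLOSE 3-1: Q_total=36.00, C_total=5.00, V=7.20; Q3=21.60, Q1=14.40; dissipated=2.817
Op 2: CLOSE 1-3: Q_total=36.00, C_total=5.00, V=7.20; Q1=14.40, Q3=21.60; dissipated=0.000
Op 3: CLOSE 2-1: Q_total=18.40, C_total=6.00, V=3.07; Q2=12.27, Q1=6.13; dissipated=25.627
Op 4: CLOSE 1-3: Q_total=27.73, C_total=5.00, V=5.55; Q1=11.09, Q3=16.64; dissipated=10.251
Op 5: CLOSE 3-2: Q_total=28.91, C_total=7.00, V=4.13; Q3=12.39, Q2=16.52; dissipated=5.272
Total dissipated: 43.966 μJ

Answer: 43.97 μJ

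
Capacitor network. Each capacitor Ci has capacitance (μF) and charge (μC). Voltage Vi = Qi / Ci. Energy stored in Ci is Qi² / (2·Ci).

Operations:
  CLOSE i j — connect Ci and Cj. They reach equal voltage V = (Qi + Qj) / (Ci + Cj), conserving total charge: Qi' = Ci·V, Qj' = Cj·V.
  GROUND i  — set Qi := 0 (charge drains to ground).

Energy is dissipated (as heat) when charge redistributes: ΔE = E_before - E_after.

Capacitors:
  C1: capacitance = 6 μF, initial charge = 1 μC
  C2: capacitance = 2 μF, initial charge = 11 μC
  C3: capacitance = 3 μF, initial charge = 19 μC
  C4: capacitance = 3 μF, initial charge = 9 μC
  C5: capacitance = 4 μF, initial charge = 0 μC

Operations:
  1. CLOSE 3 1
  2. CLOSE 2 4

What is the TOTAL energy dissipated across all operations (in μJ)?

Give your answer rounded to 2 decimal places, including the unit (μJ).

Initial: C1(6μF, Q=1μC, V=0.17V), C2(2μF, Q=11μC, V=5.50V), C3(3μF, Q=19μC, V=6.33V), C4(3μF, Q=9μC, V=3.00V), C5(4μF, Q=0μC, V=0.00V)
Op 1: CLOSE 3-1: Q_total=20.00, C_total=9.00, V=2.22; Q3=6.67, Q1=13.33; dissipated=38.028
Op 2: CLOSE 2-4: Q_total=20.00, C_total=5.00, V=4.00; Q2=8.00, Q4=12.00; dissipated=3.750
Total dissipated: 41.778 μJ

Answer: 41.78 μJ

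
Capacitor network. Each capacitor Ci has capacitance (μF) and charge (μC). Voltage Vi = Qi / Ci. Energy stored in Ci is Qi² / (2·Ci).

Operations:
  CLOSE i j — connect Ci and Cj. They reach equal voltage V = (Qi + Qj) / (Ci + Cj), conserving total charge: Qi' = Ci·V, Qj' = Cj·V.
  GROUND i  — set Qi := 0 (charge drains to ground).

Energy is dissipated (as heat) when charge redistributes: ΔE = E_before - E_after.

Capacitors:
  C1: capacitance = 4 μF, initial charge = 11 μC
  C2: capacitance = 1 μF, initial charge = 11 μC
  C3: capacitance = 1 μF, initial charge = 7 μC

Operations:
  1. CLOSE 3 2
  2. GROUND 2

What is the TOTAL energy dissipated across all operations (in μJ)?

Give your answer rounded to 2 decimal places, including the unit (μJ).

Answer: 44.50 μJ

Derivation:
Initial: C1(4μF, Q=11μC, V=2.75V), C2(1μF, Q=11μC, V=11.00V), C3(1μF, Q=7μC, V=7.00V)
Op 1: CLOSE 3-2: Q_total=18.00, C_total=2.00, V=9.00; Q3=9.00, Q2=9.00; dissipated=4.000
Op 2: GROUND 2: Q2=0; energy lost=40.500
Total dissipated: 44.500 μJ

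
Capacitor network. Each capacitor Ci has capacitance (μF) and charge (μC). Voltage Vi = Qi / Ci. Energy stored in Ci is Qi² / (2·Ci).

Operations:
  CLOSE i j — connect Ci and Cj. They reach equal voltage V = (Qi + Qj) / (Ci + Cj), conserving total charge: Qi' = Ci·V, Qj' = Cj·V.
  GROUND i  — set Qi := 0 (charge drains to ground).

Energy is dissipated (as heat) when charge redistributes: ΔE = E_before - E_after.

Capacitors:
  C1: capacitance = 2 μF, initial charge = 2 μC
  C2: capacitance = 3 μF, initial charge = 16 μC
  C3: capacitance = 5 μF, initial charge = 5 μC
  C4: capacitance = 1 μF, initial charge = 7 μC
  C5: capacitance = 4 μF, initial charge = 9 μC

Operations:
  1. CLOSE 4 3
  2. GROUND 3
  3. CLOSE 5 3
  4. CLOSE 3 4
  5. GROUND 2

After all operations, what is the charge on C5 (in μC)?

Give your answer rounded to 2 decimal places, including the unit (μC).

Answer: 4.00 μC

Derivation:
Initial: C1(2μF, Q=2μC, V=1.00V), C2(3μF, Q=16μC, V=5.33V), C3(5μF, Q=5μC, V=1.00V), C4(1μF, Q=7μC, V=7.00V), C5(4μF, Q=9μC, V=2.25V)
Op 1: CLOSE 4-3: Q_total=12.00, C_total=6.00, V=2.00; Q4=2.00, Q3=10.00; dissipated=15.000
Op 2: GROUND 3: Q3=0; energy lost=10.000
Op 3: CLOSE 5-3: Q_total=9.00, C_total=9.00, V=1.00; Q5=4.00, Q3=5.00; dissipated=5.625
Op 4: CLOSE 3-4: Q_total=7.00, C_total=6.00, V=1.17; Q3=5.83, Q4=1.17; dissipated=0.417
Op 5: GROUND 2: Q2=0; energy lost=42.667
Final charges: Q1=2.00, Q2=0.00, Q3=5.83, Q4=1.17, Q5=4.00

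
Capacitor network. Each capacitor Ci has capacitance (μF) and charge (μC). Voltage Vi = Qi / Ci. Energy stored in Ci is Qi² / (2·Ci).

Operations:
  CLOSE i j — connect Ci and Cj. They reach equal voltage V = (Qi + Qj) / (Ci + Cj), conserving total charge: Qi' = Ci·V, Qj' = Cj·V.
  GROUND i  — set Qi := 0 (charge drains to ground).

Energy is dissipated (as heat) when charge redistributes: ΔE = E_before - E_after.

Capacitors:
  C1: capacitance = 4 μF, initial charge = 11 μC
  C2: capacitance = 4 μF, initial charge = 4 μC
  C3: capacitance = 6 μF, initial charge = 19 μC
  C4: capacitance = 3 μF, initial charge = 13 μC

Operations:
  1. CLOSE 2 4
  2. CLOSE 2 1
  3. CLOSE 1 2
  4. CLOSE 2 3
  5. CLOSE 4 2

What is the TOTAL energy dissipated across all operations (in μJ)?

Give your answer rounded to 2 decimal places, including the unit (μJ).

Answer: 10.25 μJ

Derivation:
Initial: C1(4μF, Q=11μC, V=2.75V), C2(4μF, Q=4μC, V=1.00V), C3(6μF, Q=19μC, V=3.17V), C4(3μF, Q=13μC, V=4.33V)
Op 1: CLOSE 2-4: Q_total=17.00, C_total=7.00, V=2.43; Q2=9.71, Q4=7.29; dissipated=9.524
Op 2: CLOSE 2-1: Q_total=20.71, C_total=8.00, V=2.59; Q2=10.36, Q1=10.36; dissipated=0.103
Op 3: CLOSE 1-2: Q_total=20.71, C_total=8.00, V=2.59; Q1=10.36, Q2=10.36; dissipated=0.000
Op 4: CLOSE 2-3: Q_total=29.36, C_total=10.00, V=2.94; Q2=11.74, Q3=17.61; dissipated=0.400
Op 5: CLOSE 4-2: Q_total=19.03, C_total=7.00, V=2.72; Q4=8.16, Q2=10.87; dissipated=0.220
Total dissipated: 10.248 μJ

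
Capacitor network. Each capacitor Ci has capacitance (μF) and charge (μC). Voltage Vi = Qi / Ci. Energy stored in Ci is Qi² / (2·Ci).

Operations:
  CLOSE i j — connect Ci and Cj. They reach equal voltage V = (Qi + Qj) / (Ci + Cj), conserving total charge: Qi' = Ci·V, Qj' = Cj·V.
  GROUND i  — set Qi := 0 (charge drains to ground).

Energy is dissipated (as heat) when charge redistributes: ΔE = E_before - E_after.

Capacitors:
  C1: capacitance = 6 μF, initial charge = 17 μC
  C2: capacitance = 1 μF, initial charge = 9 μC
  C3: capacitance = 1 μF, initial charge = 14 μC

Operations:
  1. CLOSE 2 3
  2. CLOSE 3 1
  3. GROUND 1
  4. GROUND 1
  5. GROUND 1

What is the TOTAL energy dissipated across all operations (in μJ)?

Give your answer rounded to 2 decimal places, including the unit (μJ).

Answer: 88.17 μJ

Derivation:
Initial: C1(6μF, Q=17μC, V=2.83V), C2(1μF, Q=9μC, V=9.00V), C3(1μF, Q=14μC, V=14.00V)
Op 1: CLOSE 2-3: Q_total=23.00, C_total=2.00, V=11.50; Q2=11.50, Q3=11.50; dissipated=6.250
Op 2: CLOSE 3-1: Q_total=28.50, C_total=7.00, V=4.07; Q3=4.07, Q1=24.43; dissipated=32.190
Op 3: GROUND 1: Q1=0; energy lost=49.730
Op 4: GROUND 1: Q1=0; energy lost=0.000
Op 5: GROUND 1: Q1=0; energy lost=0.000
Total dissipated: 88.170 μJ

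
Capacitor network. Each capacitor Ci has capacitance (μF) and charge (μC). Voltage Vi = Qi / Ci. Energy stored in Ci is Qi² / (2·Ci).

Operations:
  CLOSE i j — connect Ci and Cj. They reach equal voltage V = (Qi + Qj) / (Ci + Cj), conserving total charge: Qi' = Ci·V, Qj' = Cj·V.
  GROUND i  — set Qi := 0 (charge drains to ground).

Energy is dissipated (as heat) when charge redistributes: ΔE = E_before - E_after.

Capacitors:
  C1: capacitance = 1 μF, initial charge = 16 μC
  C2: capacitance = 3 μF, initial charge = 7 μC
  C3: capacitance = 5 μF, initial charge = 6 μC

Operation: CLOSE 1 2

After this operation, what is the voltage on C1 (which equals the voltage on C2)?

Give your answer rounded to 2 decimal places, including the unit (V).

Answer: 5.75 V

Derivation:
Initial: C1(1μF, Q=16μC, V=16.00V), C2(3μF, Q=7μC, V=2.33V), C3(5μF, Q=6μC, V=1.20V)
Op 1: CLOSE 1-2: Q_total=23.00, C_total=4.00, V=5.75; Q1=5.75, Q2=17.25; dissipated=70.042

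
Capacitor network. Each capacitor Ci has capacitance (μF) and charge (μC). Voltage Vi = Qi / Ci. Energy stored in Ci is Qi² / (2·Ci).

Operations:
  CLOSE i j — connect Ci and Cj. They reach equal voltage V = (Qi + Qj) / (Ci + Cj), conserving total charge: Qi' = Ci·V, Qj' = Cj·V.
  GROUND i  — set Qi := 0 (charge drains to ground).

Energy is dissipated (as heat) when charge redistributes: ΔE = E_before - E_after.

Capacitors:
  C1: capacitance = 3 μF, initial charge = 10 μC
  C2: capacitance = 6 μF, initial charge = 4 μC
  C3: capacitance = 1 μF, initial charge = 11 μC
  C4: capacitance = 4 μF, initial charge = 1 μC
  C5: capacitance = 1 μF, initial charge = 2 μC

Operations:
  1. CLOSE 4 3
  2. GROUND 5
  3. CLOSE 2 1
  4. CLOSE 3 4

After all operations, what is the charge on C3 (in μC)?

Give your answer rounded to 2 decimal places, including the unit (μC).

Answer: 2.40 μC

Derivation:
Initial: C1(3μF, Q=10μC, V=3.33V), C2(6μF, Q=4μC, V=0.67V), C3(1μF, Q=11μC, V=11.00V), C4(4μF, Q=1μC, V=0.25V), C5(1μF, Q=2μC, V=2.00V)
Op 1: CLOSE 4-3: Q_total=12.00, C_total=5.00, V=2.40; Q4=9.60, Q3=2.40; dissipated=46.225
Op 2: GROUND 5: Q5=0; energy lost=2.000
Op 3: CLOSE 2-1: Q_total=14.00, C_total=9.00, V=1.56; Q2=9.33, Q1=4.67; dissipated=7.111
Op 4: CLOSE 3-4: Q_total=12.00, C_total=5.00, V=2.40; Q3=2.40, Q4=9.60; dissipated=0.000
Final charges: Q1=4.67, Q2=9.33, Q3=2.40, Q4=9.60, Q5=0.00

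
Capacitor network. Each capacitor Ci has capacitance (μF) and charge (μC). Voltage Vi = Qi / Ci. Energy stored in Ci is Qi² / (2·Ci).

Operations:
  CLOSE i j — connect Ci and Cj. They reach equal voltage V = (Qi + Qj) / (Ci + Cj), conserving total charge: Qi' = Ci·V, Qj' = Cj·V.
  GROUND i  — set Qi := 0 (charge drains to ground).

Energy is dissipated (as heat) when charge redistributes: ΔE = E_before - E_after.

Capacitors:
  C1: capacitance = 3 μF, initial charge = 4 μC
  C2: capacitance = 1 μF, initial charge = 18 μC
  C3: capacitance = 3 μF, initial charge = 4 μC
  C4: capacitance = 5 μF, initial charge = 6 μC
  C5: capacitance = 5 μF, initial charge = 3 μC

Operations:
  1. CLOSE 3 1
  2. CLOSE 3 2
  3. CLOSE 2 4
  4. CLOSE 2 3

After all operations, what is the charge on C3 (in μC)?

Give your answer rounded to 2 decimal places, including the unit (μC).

Initial: C1(3μF, Q=4μC, V=1.33V), C2(1μF, Q=18μC, V=18.00V), C3(3μF, Q=4μC, V=1.33V), C4(5μF, Q=6μC, V=1.20V), C5(5μF, Q=3μC, V=0.60V)
Op 1: CLOSE 3-1: Q_total=8.00, C_total=6.00, V=1.33; Q3=4.00, Q1=4.00; dissipated=0.000
Op 2: CLOSE 3-2: Q_total=22.00, C_total=4.00, V=5.50; Q3=16.50, Q2=5.50; dissipated=104.167
Op 3: CLOSE 2-4: Q_total=11.50, C_total=6.00, V=1.92; Q2=1.92, Q4=9.58; dissipated=7.704
Op 4: CLOSE 2-3: Q_total=18.42, C_total=4.00, V=4.60; Q2=4.60, Q3=13.81; dissipated=4.815
Final charges: Q1=4.00, Q2=4.60, Q3=13.81, Q4=9.58, Q5=3.00

Answer: 13.81 μC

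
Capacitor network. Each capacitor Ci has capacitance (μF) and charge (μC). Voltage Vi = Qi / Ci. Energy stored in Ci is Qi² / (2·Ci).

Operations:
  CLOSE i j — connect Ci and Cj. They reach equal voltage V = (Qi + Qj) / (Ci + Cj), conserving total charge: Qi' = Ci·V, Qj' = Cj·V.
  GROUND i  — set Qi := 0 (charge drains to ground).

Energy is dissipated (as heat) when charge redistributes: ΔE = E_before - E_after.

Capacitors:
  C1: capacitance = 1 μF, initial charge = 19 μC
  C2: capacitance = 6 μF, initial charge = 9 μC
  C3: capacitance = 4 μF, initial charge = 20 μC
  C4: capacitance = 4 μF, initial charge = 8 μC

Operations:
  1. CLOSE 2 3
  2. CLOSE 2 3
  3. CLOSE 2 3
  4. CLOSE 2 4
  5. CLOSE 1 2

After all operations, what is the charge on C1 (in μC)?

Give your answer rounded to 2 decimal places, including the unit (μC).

Answer: 4.89 μC

Derivation:
Initial: C1(1μF, Q=19μC, V=19.00V), C2(6μF, Q=9μC, V=1.50V), C3(4μF, Q=20μC, V=5.00V), C4(4μF, Q=8μC, V=2.00V)
Op 1: CLOSE 2-3: Q_total=29.00, C_total=10.00, V=2.90; Q2=17.40, Q3=11.60; dissipated=14.700
Op 2: CLOSE 2-3: Q_total=29.00, C_total=10.00, V=2.90; Q2=17.40, Q3=11.60; dissipated=0.000
Op 3: CLOSE 2-3: Q_total=29.00, C_total=10.00, V=2.90; Q2=17.40, Q3=11.60; dissipated=0.000
Op 4: CLOSE 2-4: Q_total=25.40, C_total=10.00, V=2.54; Q2=15.24, Q4=10.16; dissipated=0.972
Op 5: CLOSE 1-2: Q_total=34.24, C_total=7.00, V=4.89; Q1=4.89, Q2=29.35; dissipated=116.114
Final charges: Q1=4.89, Q2=29.35, Q3=11.60, Q4=10.16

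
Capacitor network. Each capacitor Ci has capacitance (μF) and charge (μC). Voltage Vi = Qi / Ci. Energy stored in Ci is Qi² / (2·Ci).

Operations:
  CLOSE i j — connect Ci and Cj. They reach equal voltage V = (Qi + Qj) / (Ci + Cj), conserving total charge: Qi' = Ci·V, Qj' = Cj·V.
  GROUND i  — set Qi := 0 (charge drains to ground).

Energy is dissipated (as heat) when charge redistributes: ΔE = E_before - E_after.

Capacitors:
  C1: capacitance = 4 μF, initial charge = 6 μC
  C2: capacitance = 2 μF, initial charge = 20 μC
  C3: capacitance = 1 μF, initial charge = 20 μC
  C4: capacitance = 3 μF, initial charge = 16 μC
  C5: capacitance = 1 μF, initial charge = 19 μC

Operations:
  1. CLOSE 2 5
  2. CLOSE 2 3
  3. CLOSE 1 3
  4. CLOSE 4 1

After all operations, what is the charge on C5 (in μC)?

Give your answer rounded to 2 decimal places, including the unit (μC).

Answer: 13.00 μC

Derivation:
Initial: C1(4μF, Q=6μC, V=1.50V), C2(2μF, Q=20μC, V=10.00V), C3(1μF, Q=20μC, V=20.00V), C4(3μF, Q=16μC, V=5.33V), C5(1μF, Q=19μC, V=19.00V)
Op 1: CLOSE 2-5: Q_total=39.00, C_total=3.00, V=13.00; Q2=26.00, Q5=13.00; dissipated=27.000
Op 2: CLOSE 2-3: Q_total=46.00, C_total=3.00, V=15.33; Q2=30.67, Q3=15.33; dissipated=16.333
Op 3: CLOSE 1-3: Q_total=21.33, C_total=5.00, V=4.27; Q1=17.07, Q3=4.27; dissipated=76.544
Op 4: CLOSE 4-1: Q_total=33.07, C_total=7.00, V=4.72; Q4=14.17, Q1=18.90; dissipated=0.975
Final charges: Q1=18.90, Q2=30.67, Q3=4.27, Q4=14.17, Q5=13.00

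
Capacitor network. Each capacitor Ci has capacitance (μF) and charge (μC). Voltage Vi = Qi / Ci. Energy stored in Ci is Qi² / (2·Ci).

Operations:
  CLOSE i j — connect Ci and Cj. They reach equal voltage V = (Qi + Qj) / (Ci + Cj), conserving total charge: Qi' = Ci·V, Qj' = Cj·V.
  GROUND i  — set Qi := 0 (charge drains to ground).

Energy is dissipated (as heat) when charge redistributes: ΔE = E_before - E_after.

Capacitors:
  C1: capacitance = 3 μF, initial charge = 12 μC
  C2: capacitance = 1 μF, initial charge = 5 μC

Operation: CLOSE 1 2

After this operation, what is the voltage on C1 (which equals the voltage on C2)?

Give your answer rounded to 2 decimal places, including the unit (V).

Initial: C1(3μF, Q=12μC, V=4.00V), C2(1μF, Q=5μC, V=5.00V)
Op 1: CLOSE 1-2: Q_total=17.00, C_total=4.00, V=4.25; Q1=12.75, Q2=4.25; dissipated=0.375

Answer: 4.25 V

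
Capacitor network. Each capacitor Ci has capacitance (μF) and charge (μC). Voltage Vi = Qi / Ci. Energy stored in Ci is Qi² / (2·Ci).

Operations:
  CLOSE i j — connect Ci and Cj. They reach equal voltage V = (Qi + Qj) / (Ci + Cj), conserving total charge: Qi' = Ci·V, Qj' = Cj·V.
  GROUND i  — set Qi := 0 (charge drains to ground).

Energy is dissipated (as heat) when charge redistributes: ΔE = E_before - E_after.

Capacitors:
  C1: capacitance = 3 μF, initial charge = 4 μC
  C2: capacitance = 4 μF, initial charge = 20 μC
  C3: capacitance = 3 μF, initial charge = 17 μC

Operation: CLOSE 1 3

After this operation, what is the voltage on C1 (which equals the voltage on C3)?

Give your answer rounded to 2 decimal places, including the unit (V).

Initial: C1(3μF, Q=4μC, V=1.33V), C2(4μF, Q=20μC, V=5.00V), C3(3μF, Q=17μC, V=5.67V)
Op 1: CLOSE 1-3: Q_total=21.00, C_total=6.00, V=3.50; Q1=10.50, Q3=10.50; dissipated=14.083

Answer: 3.50 V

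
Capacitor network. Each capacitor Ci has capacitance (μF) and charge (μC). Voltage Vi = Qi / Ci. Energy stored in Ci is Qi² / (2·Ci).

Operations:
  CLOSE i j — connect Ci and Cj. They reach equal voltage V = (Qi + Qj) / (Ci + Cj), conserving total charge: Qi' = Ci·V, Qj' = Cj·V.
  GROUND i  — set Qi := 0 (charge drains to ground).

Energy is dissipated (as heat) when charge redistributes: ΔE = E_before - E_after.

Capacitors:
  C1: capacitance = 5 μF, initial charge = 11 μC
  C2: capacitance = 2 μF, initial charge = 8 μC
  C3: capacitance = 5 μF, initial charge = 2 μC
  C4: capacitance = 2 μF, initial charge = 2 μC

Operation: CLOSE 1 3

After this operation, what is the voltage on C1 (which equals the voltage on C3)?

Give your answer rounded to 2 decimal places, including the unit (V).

Initial: C1(5μF, Q=11μC, V=2.20V), C2(2μF, Q=8μC, V=4.00V), C3(5μF, Q=2μC, V=0.40V), C4(2μF, Q=2μC, V=1.00V)
Op 1: CLOSE 1-3: Q_total=13.00, C_total=10.00, V=1.30; Q1=6.50, Q3=6.50; dissipated=4.050

Answer: 1.30 V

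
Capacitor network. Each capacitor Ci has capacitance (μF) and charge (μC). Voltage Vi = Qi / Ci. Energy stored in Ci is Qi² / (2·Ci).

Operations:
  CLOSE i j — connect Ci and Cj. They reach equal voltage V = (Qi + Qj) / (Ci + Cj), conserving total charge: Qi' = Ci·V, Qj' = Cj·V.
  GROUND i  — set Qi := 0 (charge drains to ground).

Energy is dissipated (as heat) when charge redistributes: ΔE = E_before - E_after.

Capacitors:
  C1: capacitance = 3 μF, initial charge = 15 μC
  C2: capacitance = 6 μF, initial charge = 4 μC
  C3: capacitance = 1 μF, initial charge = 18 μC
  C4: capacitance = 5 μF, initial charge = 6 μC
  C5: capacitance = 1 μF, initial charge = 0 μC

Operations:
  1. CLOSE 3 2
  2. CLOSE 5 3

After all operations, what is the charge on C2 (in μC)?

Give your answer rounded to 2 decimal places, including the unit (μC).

Answer: 18.86 μC

Derivation:
Initial: C1(3μF, Q=15μC, V=5.00V), C2(6μF, Q=4μC, V=0.67V), C3(1μF, Q=18μC, V=18.00V), C4(5μF, Q=6μC, V=1.20V), C5(1μF, Q=0μC, V=0.00V)
Op 1: CLOSE 3-2: Q_total=22.00, C_total=7.00, V=3.14; Q3=3.14, Q2=18.86; dissipated=128.762
Op 2: CLOSE 5-3: Q_total=3.14, C_total=2.00, V=1.57; Q5=1.57, Q3=1.57; dissipated=2.469
Final charges: Q1=15.00, Q2=18.86, Q3=1.57, Q4=6.00, Q5=1.57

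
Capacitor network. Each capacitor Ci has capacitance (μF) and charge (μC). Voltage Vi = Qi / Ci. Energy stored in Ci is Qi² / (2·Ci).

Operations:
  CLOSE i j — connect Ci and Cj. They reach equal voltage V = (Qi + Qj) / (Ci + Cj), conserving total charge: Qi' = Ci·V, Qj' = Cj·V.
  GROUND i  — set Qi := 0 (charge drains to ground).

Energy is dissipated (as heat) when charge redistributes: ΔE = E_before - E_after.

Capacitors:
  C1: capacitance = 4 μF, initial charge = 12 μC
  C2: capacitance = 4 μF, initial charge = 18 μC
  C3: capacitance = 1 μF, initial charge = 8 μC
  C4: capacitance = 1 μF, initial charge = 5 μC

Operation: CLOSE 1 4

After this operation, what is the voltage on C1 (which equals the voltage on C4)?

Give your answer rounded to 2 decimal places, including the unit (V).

Initial: C1(4μF, Q=12μC, V=3.00V), C2(4μF, Q=18μC, V=4.50V), C3(1μF, Q=8μC, V=8.00V), C4(1μF, Q=5μC, V=5.00V)
Op 1: CLOSE 1-4: Q_total=17.00, C_total=5.00, V=3.40; Q1=13.60, Q4=3.40; dissipated=1.600

Answer: 3.40 V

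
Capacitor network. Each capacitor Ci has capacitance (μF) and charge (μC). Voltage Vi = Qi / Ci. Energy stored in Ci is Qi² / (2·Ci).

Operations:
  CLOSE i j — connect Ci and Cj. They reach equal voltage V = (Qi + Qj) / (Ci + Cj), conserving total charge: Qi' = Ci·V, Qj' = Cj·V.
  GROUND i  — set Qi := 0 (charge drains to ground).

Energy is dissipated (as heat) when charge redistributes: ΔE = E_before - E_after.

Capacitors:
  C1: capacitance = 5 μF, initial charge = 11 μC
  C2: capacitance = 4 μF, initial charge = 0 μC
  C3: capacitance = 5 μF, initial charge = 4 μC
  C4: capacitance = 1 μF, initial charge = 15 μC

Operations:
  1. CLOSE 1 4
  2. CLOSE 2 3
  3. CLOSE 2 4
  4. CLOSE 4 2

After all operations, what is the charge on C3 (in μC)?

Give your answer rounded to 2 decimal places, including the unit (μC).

Initial: C1(5μF, Q=11μC, V=2.20V), C2(4μF, Q=0μC, V=0.00V), C3(5μF, Q=4μC, V=0.80V), C4(1μF, Q=15μC, V=15.00V)
Op 1: CLOSE 1-4: Q_total=26.00, C_total=6.00, V=4.33; Q1=21.67, Q4=4.33; dissipated=68.267
Op 2: CLOSE 2-3: Q_total=4.00, C_total=9.00, V=0.44; Q2=1.78, Q3=2.22; dissipated=0.711
Op 3: CLOSE 2-4: Q_total=6.11, C_total=5.00, V=1.22; Q2=4.89, Q4=1.22; dissipated=6.049
Op 4: CLOSE 4-2: Q_total=6.11, C_total=5.00, V=1.22; Q4=1.22, Q2=4.89; dissipated=0.000
Final charges: Q1=21.67, Q2=4.89, Q3=2.22, Q4=1.22

Answer: 2.22 μC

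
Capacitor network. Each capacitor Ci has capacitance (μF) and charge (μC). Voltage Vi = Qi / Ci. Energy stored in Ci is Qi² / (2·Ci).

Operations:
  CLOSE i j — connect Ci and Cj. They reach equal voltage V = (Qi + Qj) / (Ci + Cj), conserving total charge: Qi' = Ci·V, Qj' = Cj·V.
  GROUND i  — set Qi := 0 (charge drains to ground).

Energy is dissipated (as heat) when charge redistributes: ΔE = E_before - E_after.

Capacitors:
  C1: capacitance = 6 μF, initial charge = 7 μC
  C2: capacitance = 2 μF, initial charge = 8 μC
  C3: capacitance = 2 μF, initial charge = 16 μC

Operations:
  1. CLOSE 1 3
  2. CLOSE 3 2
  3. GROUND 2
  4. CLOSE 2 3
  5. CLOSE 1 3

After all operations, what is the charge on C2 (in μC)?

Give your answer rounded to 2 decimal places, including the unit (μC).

Initial: C1(6μF, Q=7μC, V=1.17V), C2(2μF, Q=8μC, V=4.00V), C3(2μF, Q=16μC, V=8.00V)
Op 1: CLOSE 1-3: Q_total=23.00, C_total=8.00, V=2.88; Q1=17.25, Q3=5.75; dissipated=35.021
Op 2: CLOSE 3-2: Q_total=13.75, C_total=4.00, V=3.44; Q3=6.88, Q2=6.88; dissipated=0.633
Op 3: GROUND 2: Q2=0; energy lost=11.816
Op 4: CLOSE 2-3: Q_total=6.88, C_total=4.00, V=1.72; Q2=3.44, Q3=3.44; dissipated=5.908
Op 5: CLOSE 1-3: Q_total=20.69, C_total=8.00, V=2.59; Q1=15.52, Q3=5.17; dissipated=1.003
Final charges: Q1=15.52, Q2=3.44, Q3=5.17

Answer: 3.44 μC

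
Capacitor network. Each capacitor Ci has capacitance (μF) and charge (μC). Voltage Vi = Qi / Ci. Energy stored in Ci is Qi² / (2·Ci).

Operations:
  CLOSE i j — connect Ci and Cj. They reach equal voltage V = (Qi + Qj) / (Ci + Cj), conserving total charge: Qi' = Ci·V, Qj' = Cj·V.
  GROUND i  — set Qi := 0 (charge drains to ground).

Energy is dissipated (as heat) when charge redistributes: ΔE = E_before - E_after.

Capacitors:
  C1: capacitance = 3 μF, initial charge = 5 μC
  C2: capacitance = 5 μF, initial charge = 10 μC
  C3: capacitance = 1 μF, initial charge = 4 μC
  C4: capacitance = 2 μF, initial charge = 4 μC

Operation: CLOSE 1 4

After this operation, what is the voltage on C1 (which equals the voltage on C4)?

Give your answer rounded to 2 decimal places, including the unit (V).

Answer: 1.80 V

Derivation:
Initial: C1(3μF, Q=5μC, V=1.67V), C2(5μF, Q=10μC, V=2.00V), C3(1μF, Q=4μC, V=4.00V), C4(2μF, Q=4μC, V=2.00V)
Op 1: CLOSE 1-4: Q_total=9.00, C_total=5.00, V=1.80; Q1=5.40, Q4=3.60; dissipated=0.067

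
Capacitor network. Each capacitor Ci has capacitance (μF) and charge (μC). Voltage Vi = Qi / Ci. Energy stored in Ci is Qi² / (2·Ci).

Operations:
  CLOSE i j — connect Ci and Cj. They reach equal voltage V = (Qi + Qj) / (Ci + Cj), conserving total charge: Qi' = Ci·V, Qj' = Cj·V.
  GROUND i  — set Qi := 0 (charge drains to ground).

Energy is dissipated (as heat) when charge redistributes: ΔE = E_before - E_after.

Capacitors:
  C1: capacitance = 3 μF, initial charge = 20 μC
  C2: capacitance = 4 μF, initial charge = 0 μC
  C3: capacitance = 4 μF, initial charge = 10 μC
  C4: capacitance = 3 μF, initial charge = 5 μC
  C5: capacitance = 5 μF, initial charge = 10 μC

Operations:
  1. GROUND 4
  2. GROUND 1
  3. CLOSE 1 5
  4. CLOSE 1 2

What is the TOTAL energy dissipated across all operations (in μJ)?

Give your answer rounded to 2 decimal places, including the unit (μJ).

Initial: C1(3μF, Q=20μC, V=6.67V), C2(4μF, Q=0μC, V=0.00V), C3(4μF, Q=10μC, V=2.50V), C4(3μF, Q=5μC, V=1.67V), C5(5μF, Q=10μC, V=2.00V)
Op 1: GROUND 4: Q4=0; energy lost=4.167
Op 2: GROUND 1: Q1=0; energy lost=66.667
Op 3: CLOSE 1-5: Q_total=10.00, C_total=8.00, V=1.25; Q1=3.75, Q5=6.25; dissipated=3.750
Op 4: CLOSE 1-2: Q_total=3.75, C_total=7.00, V=0.54; Q1=1.61, Q2=2.14; dissipated=1.339
Total dissipated: 75.923 μJ

Answer: 75.92 μJ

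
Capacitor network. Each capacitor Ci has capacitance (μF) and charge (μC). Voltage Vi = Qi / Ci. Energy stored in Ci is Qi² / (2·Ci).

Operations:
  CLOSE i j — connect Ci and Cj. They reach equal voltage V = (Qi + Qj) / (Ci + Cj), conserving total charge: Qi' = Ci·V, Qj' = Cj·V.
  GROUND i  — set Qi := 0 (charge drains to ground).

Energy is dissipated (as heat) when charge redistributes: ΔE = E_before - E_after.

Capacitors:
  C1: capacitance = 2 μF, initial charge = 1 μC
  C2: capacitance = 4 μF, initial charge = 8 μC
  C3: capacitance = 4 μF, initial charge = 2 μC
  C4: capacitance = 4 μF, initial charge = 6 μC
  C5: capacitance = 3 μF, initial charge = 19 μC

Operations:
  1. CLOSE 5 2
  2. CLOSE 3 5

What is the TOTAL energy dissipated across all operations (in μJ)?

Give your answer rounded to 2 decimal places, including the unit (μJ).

Answer: 25.76 μJ

Derivation:
Initial: C1(2μF, Q=1μC, V=0.50V), C2(4μF, Q=8μC, V=2.00V), C3(4μF, Q=2μC, V=0.50V), C4(4μF, Q=6μC, V=1.50V), C5(3μF, Q=19μC, V=6.33V)
Op 1: CLOSE 5-2: Q_total=27.00, C_total=7.00, V=3.86; Q5=11.57, Q2=15.43; dissipated=16.095
Op 2: CLOSE 3-5: Q_total=13.57, C_total=7.00, V=1.94; Q3=7.76, Q5=5.82; dissipated=9.660
Total dissipated: 25.756 μJ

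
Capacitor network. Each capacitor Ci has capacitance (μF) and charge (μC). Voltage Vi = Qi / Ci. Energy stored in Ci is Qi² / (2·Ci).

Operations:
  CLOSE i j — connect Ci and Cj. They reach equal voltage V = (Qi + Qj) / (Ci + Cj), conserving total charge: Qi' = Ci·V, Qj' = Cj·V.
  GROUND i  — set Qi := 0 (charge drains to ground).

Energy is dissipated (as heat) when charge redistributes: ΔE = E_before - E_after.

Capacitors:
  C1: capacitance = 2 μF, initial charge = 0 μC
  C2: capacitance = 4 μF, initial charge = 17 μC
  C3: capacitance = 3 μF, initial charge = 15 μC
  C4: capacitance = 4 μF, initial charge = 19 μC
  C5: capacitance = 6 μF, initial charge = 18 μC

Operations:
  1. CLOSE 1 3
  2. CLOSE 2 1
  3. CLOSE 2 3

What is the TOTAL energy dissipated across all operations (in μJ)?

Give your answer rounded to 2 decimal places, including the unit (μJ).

Initial: C1(2μF, Q=0μC, V=0.00V), C2(4μF, Q=17μC, V=4.25V), C3(3μF, Q=15μC, V=5.00V), C4(4μF, Q=19μC, V=4.75V), C5(6μF, Q=18μC, V=3.00V)
Op 1: CLOSE 1-3: Q_total=15.00, C_total=5.00, V=3.00; Q1=6.00, Q3=9.00; dissipated=15.000
Op 2: CLOSE 2-1: Q_total=23.00, C_total=6.00, V=3.83; Q2=15.33, Q1=7.67; dissipated=1.042
Op 3: CLOSE 2-3: Q_total=24.33, C_total=7.00, V=3.48; Q2=13.90, Q3=10.43; dissipated=0.595
Total dissipated: 16.637 μJ

Answer: 16.64 μJ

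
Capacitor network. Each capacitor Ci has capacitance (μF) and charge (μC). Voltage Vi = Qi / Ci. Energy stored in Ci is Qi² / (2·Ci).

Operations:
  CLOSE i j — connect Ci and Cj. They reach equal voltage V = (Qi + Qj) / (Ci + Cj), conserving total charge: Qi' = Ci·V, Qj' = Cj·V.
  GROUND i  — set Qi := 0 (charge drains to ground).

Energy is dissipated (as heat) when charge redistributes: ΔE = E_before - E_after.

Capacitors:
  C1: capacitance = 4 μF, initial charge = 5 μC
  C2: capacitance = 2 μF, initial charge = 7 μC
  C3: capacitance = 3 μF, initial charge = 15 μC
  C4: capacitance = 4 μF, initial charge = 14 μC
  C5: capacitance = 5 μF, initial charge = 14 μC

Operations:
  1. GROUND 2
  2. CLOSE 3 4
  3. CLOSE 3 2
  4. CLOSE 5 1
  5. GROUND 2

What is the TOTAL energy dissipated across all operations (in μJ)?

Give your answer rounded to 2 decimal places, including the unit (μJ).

Answer: 33.32 μJ

Derivation:
Initial: C1(4μF, Q=5μC, V=1.25V), C2(2μF, Q=7μC, V=3.50V), C3(3μF, Q=15μC, V=5.00V), C4(4μF, Q=14μC, V=3.50V), C5(5μF, Q=14μC, V=2.80V)
Op 1: GROUND 2: Q2=0; energy lost=12.250
Op 2: CLOSE 3-4: Q_total=29.00, C_total=7.00, V=4.14; Q3=12.43, Q4=16.57; dissipated=1.929
Op 3: CLOSE 3-2: Q_total=12.43, C_total=5.00, V=2.49; Q3=7.46, Q2=4.97; dissipated=10.298
Op 4: CLOSE 5-1: Q_total=19.00, C_total=9.00, V=2.11; Q5=10.56, Q1=8.44; dissipated=2.669
Op 5: GROUND 2: Q2=0; energy lost=6.179
Total dissipated: 33.325 μJ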